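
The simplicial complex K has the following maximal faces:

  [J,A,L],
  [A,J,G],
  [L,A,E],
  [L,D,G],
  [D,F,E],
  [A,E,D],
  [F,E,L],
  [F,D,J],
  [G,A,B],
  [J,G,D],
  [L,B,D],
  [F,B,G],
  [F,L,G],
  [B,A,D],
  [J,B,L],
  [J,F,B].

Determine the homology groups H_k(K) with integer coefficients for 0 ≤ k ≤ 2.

We work with the vertex ordering A < B < D < E < F < G < J < L. The simplices of K, each written with vertices in increasing order, are:

  0-simplices (8): A, B, D, E, F, G, J, L
  1-simplices (24): AB, AD, AE, AG, AJ, AL, BD, BF, BG, BJ, BL, DE, DF, DG, DJ, DL, EF, EL, FG, FJ, FL, GJ, GL, JL
  2-simplices (16): ABD, ABG, ADE, AEL, AGJ, AJL, BDL, BFG, BFJ, BJL, DEF, DFJ, DGJ, DGL, EFL, FGL

so the chain groups are C_0 ≅ Z^8, C_1 ≅ Z^24, C_2 ≅ Z^16.

The boundary map ∂_1: C_1 → C_0 is given by ∂[p,q] = [q] − [p].
This gives a 8×24 integer matrix of rank 7; reducing to Smith normal form yields diagonal entries (1,1,1,1,1,1,1).

The boundary map ∂_2: C_2 → C_1 sends each 2-simplex [p,q,r] to [q,r] − [p,r] + [p,q]. For instance
  ∂BFG = FG − BG + BF,
  ∂ABG = BG − AG + AB.
As a 24×16 matrix over Z this has rank 15, with invariant factors (1,1,1,1,1,1,1,1,1,1,1,1,1,1,1).

Computing H_k = (kernel of ∂_k) / (image of ∂_{k+1}):

  H_0: rank C_0 − rank ∂_1 = 8 − 7 = 1, and the invariant factors of ∂_1 are all 1, so H_0 = Z.
  H_1: rank ker ∂_1 − rank ∂_2 = (24 − 7) − 15 = 2, and the invariant factors of ∂_2 are all 1, so H_1 = Z^2.
  H_2: rank ker ∂_2 − rank ∂_3 = (16 − 15) − 0 = 1, and there is no ∂_3, so H_2 = Z.

(K is a triangulation of the torus T^2.)

H_0 ≅ Z,  H_1 ≅ Z^2,  H_2 ≅ Z.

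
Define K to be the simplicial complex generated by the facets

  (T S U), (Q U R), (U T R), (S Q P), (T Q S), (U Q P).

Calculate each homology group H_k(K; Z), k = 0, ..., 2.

Order the vertices as P < Q < R < S < T < U. Listing each simplex with vertices in this order, K has dimension 2 with simplices:

  0-simplices (6): P, Q, R, S, T, U
  1-simplices (12): PQ, PS, PU, QR, QS, QT, QU, RT, RU, ST, SU, TU
  2-simplices (6): PQS, PQU, QRU, QST, RTU, STU

giving chain groups C_0 ≅ Z^6, C_1 ≅ Z^12, C_2 ≅ Z^6.

∂_1: C_1 → C_0 maps an edge to its endpoints' difference, ∂[p,q] = q − p. For instance
  ∂QR = R − Q.
The resulting 6×12 matrix has rank 5, and its Smith normal form has invariant factors (1,1,1,1,1).

∂_2: C_2 → C_1 acts by ∂[p,q,r] = [q,r] − [p,r] + [p,q]. For instance
  ∂RTU = TU − RU + RT,
  ∂QRU = RU − QU + QR.
The resulting 12×6 matrix has rank 6, and its Smith normal form has invariant factors (1,1,1,1,1,1).

Reading off H_k = ker ∂_k / im ∂_{k+1}:

  H_0: rank C_0 − rank ∂_1 = 6 − 5 = 1, and the invariant factors of ∂_1 are all 1, so H_0 ≅ Z.
  H_1: rank ker ∂_1 − rank ∂_2 = (12 − 5) − 6 = 1, and the invariant factors of ∂_2 are all 1, so H_1 ≅ Z.
  H_2: rank ker ∂_2 − rank ∂_3 = (6 − 6) − 0 = 0, and there is no ∂_3, so H_2 ≅ 0.

As a check, the Euler characteristic is 6 − 12 + 6 = 0, which agrees with 1 − 1 + 0 = 0.

H_0 = Z,  H_1 = Z,  H_2 = 0.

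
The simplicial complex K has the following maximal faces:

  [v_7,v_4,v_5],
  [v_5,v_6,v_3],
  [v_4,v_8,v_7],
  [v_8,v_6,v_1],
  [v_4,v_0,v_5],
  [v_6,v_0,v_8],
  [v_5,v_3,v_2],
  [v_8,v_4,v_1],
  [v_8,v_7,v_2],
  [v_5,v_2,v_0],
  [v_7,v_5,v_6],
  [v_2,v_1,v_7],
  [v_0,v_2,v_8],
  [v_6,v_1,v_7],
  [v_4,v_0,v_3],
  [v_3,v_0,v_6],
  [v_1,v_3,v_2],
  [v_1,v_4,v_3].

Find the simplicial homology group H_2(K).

H_2 = 0.

Take the total order v_0 < v_1 < v_2 < v_3 < v_4 < v_5 < v_6 < v_7 < v_8 on the vertex set. Then K (dimension 2) consists of the simplices:

  0-simplices (9): [v_0], [v_1], [v_2], [v_3], [v_4], [v_5], [v_6], [v_7], [v_8]
  1-simplices (27): (27 of them)
  2-simplices (18): (18 of them)

giving chain groups C_0 ≅ Z^9, C_1 ≅ Z^27, C_2 ≅ Z^18.

Boundary ∂_1: C_1 → C_0 is given by ∂[p,q] = [q] − [p]. For instance
  ∂[v_4,v_8] = [v_8] − [v_4].
As a 9×27 matrix over Z this has rank 8, with invariant factors (1,1,1,1,1,1,1,1).

The boundary map ∂_2: C_2 → C_1 sends each 2-simplex [p,q,r] to [q,r] − [p,r] + [p,q]. For instance
  ∂[v_5,v_6,v_7] = [v_6,v_7] − [v_5,v_7] + [v_5,v_6],
  ∂[v_0,v_2,v_5] = [v_2,v_5] − [v_0,v_5] + [v_0,v_2].
The resulting 27×18 matrix has rank 18, and its Smith normal form has invariant factors (1,1,1,1,1,1,1,1,1,1,1,1,1,1,1,1,1,2).

Reading off H_k = ker ∂_k / im ∂_{k+1}:

  H_2: rank ker ∂_2 − rank ∂_3 = (18 − 18) − 0 = 0, and there is no ∂_3, so H_2 ≅ 0.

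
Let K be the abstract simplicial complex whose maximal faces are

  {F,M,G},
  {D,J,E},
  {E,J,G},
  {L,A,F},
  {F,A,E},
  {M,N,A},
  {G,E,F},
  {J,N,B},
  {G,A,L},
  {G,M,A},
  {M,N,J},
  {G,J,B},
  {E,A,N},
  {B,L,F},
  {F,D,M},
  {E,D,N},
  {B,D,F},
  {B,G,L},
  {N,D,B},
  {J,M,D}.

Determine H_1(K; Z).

Fix the vertex order A < B < D < E < F < G < J < L < M < N and write every simplex with vertices in increasing order. Then dim K = 2 and the simplices of K are:

  0-simplices (10): A, B, D, E, F, G, J, L, M, N
  1-simplices (30): AE, AF, AG, AL, AM, AN, BD, BF, BG, BJ, BL, BN, DE, DF, DJ, DM, DN, EF, EG, EJ, EN, FG, FL, FM, GJ, GL, GM, JM, JN, MN
  2-simplices (20): AEF, AEN, AFL, AGL, AGM, AMN, BDF, BDN, BFL, BGJ, BGL, BJN, DEJ, DEN, DFM, DJM, EFG, EGJ, FGM, JMN

Hence C_0 ≅ Z^10, C_1 ≅ Z^30, C_2 ≅ Z^20.

∂_1: C_1 → C_0 sends each edge [p,q] (with p < q) to q − p. For instance
  ∂GL = L − G.
As a 10×30 matrix over Z this has rank 9, with invariant factors (1,1,1,1,1,1,1,1,1).

Boundary ∂_2: C_2 → C_1 acts by ∂[p,q,r] = [q,r] − [p,r] + [p,q]. For instance
  ∂FGM = GM − FM + FG,
  ∂BDF = DF − BF + BD.
The 30×20 boundary matrix has rank 20 and Smith normal form diag(1,1,1,1,1,1,1,1,1,1,1,1,1,1,1,1,1,1,1,2).

From H_k ≅ ker(∂_k) / im(∂_{k+1}) we obtain:

  H_1: rank ker ∂_1 − rank ∂_2 = (30 − 9) − 20 = 1, and ∂_2 has invariant factor 2 > 1, so H_1 ≅ Z ⊕ Z/2.

(K is a triangulation of the Klein bottle.)

H_1 = Z ⊕ Z/2.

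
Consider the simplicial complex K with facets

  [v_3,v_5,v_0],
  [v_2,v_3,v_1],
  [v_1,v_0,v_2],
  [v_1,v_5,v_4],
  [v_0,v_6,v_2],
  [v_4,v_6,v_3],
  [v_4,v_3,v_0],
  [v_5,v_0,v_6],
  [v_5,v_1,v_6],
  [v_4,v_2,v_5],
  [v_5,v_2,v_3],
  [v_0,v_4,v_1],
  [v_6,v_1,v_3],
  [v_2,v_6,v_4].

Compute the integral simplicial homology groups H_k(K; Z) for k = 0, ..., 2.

H_0 = Z,  H_1 = Z^2,  H_2 = Z.

We work with the vertex ordering v_0 < v_1 < v_2 < v_3 < v_4 < v_5 < v_6. The simplices of K, each written with vertices in increasing order, are:

  0-simplices (7): [v_0], [v_1], [v_2], [v_3], [v_4], [v_5], [v_6]
  1-simplices (21): (21 of them)
  2-simplices (14): (14 of them)

so the chain groups are C_0 ≅ Z^7, C_1 ≅ Z^21, C_2 ≅ Z^14.

Boundary ∂_1: C_1 → C_0 maps an edge to its endpoints' difference, ∂[p,q] = q − p.
The 7×21 boundary matrix has rank 6 and Smith normal form diag(1,1,1,1,1,1).

∂_2: C_2 → C_1 maps a triangle to the signed sum of its edges. For instance
  ∂[v_3,v_4,v_6] = [v_4,v_6] − [v_3,v_6] + [v_3,v_4],
  ∂[v_2,v_4,v_6] = [v_4,v_6] − [v_2,v_6] + [v_2,v_4].
As a 21×14 matrix over Z this has rank 13, with invariant factors (1,1,1,1,1,1,1,1,1,1,1,1,1).

From H_k ≅ ker(∂_k) / im(∂_{k+1}) we obtain:

  H_0: rank C_0 − rank ∂_1 = 7 − 6 = 1, and the invariant factors of ∂_1 are all 1, so H_0 = Z.
  H_1: rank ker ∂_1 − rank ∂_2 = (21 − 6) − 13 = 2, and the invariant factors of ∂_2 are all 1, so H_1 = Z^2.
  H_2: rank ker ∂_2 − rank ∂_3 = (14 − 13) − 0 = 1, and there is no ∂_3, so H_2 = Z.

As a check, the Euler characteristic is 7 − 21 + 14 = 0, which agrees with 1 − 2 + 1 = 0.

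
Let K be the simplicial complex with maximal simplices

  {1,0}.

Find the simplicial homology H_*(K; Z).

Take the total order 0 < 1 on the vertex set. Then K (dimension 1) consists of the simplices:

  0-simplices (2): [0], [1]
  1-simplices (1): [0,1]

so the chain groups are C_0 ≅ Z^2, C_1 ≅ Z^1.

∂_1: C_1 → C_0 sends each edge [p,q] (with p < q) to q − p.
This gives a 2×1 integer matrix of rank 1; reducing to Smith normal form yields diagonal entries (1).

Computing H_k = (kernel of ∂_k) / (image of ∂_{k+1}):

  H_0: rank C_0 − rank ∂_1 = 2 − 1 = 1, and the invariant factors of ∂_1 are all 1, so H_0 ≅ Z.
  H_1: rank ker ∂_1 − rank ∂_2 = (1 − 1) − 0 = 0, and there is no ∂_2, so H_1 ≅ 0.

(K is a triangulation of the 1-simplex.)

H_0 ≅ Z,  H_1 = 0.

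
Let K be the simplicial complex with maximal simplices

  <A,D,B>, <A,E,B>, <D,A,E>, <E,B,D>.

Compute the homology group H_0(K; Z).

H_0 ≅ Z.

We work with the vertex ordering A < B < D < E. The simplices of K, each written with vertices in increasing order, are:

  0-simplices (4): A, B, D, E
  1-simplices (6): AB, AD, AE, BD, BE, DE
  2-simplices (4): ABD, ABE, ADE, BDE

giving chain groups C_0 ≅ Z^4, C_1 ≅ Z^6, C_2 ≅ Z^4.

Boundary ∂_1: C_1 → C_0 maps an edge to its endpoints' difference, ∂[p,q] = q − p. For instance
  ∂BE = E − B.
This gives a 4×6 integer matrix of rank 3; reducing to Smith normal form yields diagonal entries (1,1,1).

∂_2: C_2 → C_1 maps a triangle to the signed sum of its edges. For instance
  ∂BDE = DE − BE + BD,
  ∂ABE = BE − AE + AB.
The 6×4 boundary matrix has rank 3 and Smith normal form diag(1,1,1).

Reading off H_k = ker ∂_k / im ∂_{k+1}:

  H_0: rank C_0 − rank ∂_1 = 4 − 3 = 1, and the invariant factors of ∂_1 are all 1, so H_0 ≅ Z.

(K is a triangulation of the 2-sphere S^2.)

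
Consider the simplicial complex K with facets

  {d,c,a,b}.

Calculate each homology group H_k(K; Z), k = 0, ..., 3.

H_0 = Z,  H_1 = 0,  H_2 = 0,  H_3 = 0.

We work with the vertex ordering a < b < c < d. The simplices of K, each written with vertices in increasing order, are:

  0-simplices (4): a, b, c, d
  1-simplices (6): ab, ac, ad, bc, bd, cd
  2-simplices (4): abc, abd, acd, bcd
  3-simplices (1): abcd

giving chain groups C_0 ≅ Z^4, C_1 ≅ Z^6, C_2 ≅ Z^4, C_3 ≅ Z^1.

∂_1: C_1 → C_0 sends each edge [p,q] (with p < q) to q − p. For instance
  ∂ab = b − a.
This gives a 4×6 integer matrix of rank 3; reducing to Smith normal form yields diagonal entries (1,1,1).

∂_2: C_2 → C_1 acts by ∂[p,q,r] = [q,r] − [p,r] + [p,q]. For instance
  ∂abc = bc − ac + ab,
  ∂abd = bd − ad + ab.
This gives a 6×4 integer matrix of rank 3; reducing to Smith normal form yields diagonal entries (1,1,1).

The boundary map ∂_3: C_3 → C_2 sends each 3-simplex σ to the alternating sum Σ_i (−1)^i (σ with its i-th vertex removed). For instance
  ∂abcd = bcd − acd + abd − abc.
This gives a 4×1 integer matrix of rank 1; reducing to Smith normal form yields diagonal entries (1).

Now H_k = ker ∂_k / im ∂_{k+1}, so:

  H_0: rank C_0 − rank ∂_1 = 4 − 3 = 1, and the invariant factors of ∂_1 are all 1, so H_0 = Z.
  H_1: rank ker ∂_1 − rank ∂_2 = (6 − 3) − 3 = 0, and the invariant factors of ∂_2 are all 1, so H_1 = 0.
  H_2: rank ker ∂_2 − rank ∂_3 = (4 − 3) − 1 = 0, and the invariant factors of ∂_3 are all 1, so H_2 = 0.
  H_3: rank ker ∂_3 − rank ∂_4 = (1 − 1) − 0 = 0, and there is no ∂_4, so H_3 = 0.

As a check, the Euler characteristic is 4 − 6 + 4 − 1 = 1, which agrees with 1 − 0 + 0 − 0 = 1.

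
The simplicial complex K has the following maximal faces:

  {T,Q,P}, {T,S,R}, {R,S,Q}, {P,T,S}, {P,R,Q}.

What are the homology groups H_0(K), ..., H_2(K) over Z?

H_0 ≅ Z,  H_1 ≅ Z,  H_2 = 0.

Fix the vertex order P < Q < R < S < T and write every simplex with vertices in increasing order. Then dim K = 2 and the simplices of K are:

  0-simplices (5): P, Q, R, S, T
  1-simplices (10): PQ, PR, PS, PT, QR, QS, QT, RS, RT, ST
  2-simplices (5): PQR, PQT, PST, QRS, RST

so the chain groups are C_0 ≅ Z^5, C_1 ≅ Z^10, C_2 ≅ Z^5.

Boundary ∂_1: C_1 → C_0 is given by ∂[p,q] = [q] − [p].
The 5×10 boundary matrix has rank 4 and Smith normal form diag(1,1,1,1).

Boundary ∂_2: C_2 → C_1 sends each 2-simplex [p,q,r] to [q,r] − [p,r] + [p,q]. For instance
  ∂PST = ST − PT + PS,
  ∂PQT = QT − PT + PQ.
The 10×5 boundary matrix has rank 5 and Smith normal form diag(1,1,1,1,1).

Now H_k = ker ∂_k / im ∂_{k+1}, so:

  H_0: rank C_0 − rank ∂_1 = 5 − 4 = 1, and the invariant factors of ∂_1 are all 1, so H_0 = Z.
  H_1: rank ker ∂_1 − rank ∂_2 = (10 − 4) − 5 = 1, and the invariant factors of ∂_2 are all 1, so H_1 = Z.
  H_2: rank ker ∂_2 − rank ∂_3 = (5 − 5) − 0 = 0, and there is no ∂_3, so H_2 = 0.

(K is a triangulation of the Möbius band.)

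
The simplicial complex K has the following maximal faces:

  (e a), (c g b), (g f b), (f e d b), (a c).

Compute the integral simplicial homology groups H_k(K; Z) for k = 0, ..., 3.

H_0 ≅ Z,  H_1 ≅ Z,  H_2 = 0,  H_3 = 0.

K has 7 vertices, 12 edges, 6 triangles, 1 3-simplex.
rank ∂_0 = 0, rank ∂_1 = 6 ⇒ b_0 = 7 − 0 − 6 = 1; all invariant factors of ∂_1 are 1 so no torsion. So H_0 = Z.
rank ∂_1 = 6, rank ∂_2 = 5 ⇒ b_1 = 12 − 6 − 5 = 1; all invariant factors of ∂_2 are 1 so no torsion. So H_1 = Z.
rank ∂_2 = 5, rank ∂_3 = 1 ⇒ b_2 = 6 − 5 − 1 = 0; all invariant factors of ∂_3 are 1 so no torsion. So H_2 = 0.
rank ∂_3 = 1, rank ∂_4 = 0 ⇒ b_3 = 1 − 1 − 0 = 0. So H_3 = 0.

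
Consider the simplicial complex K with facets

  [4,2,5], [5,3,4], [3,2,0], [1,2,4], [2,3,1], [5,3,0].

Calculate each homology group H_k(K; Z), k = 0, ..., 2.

We work with the vertex ordering 0 < 1 < 2 < 3 < 4 < 5. The simplices of K, each written with vertices in increasing order, are:

  0-simplices (6): [0], [1], [2], [3], [4], [5]
  1-simplices (12): [0,2], [0,3], [0,5], [1,2], [1,3], [1,4], [2,3], [2,4], [2,5], [3,4], [3,5], [4,5]
  2-simplices (6): [0,2,3], [0,3,5], [1,2,3], [1,2,4], [2,4,5], [3,4,5]

giving chain groups C_0 ≅ Z^6, C_1 ≅ Z^12, C_2 ≅ Z^6.

∂_1: C_1 → C_0 is given by ∂[p,q] = [q] − [p]. For instance
  ∂[3,5] = [5] − [3].
As a 6×12 matrix over Z this has rank 5, with invariant factors (1,1,1,1,1).

The boundary map ∂_2: C_2 → C_1 maps a triangle to the signed sum of its edges. For instance
  ∂[2,4,5] = [4,5] − [2,5] + [2,4],
  ∂[1,2,4] = [2,4] − [1,4] + [1,2].
The resulting 12×6 matrix has rank 6, and its Smith normal form has invariant factors (1,1,1,1,1,1).

Now H_k = ker ∂_k / im ∂_{k+1}, so:

  H_0: rank C_0 − rank ∂_1 = 6 − 5 = 1, and the invariant factors of ∂_1 are all 1, so H_0 ≅ Z.
  H_1: rank ker ∂_1 − rank ∂_2 = (12 − 5) − 6 = 1, and the invariant factors of ∂_2 are all 1, so H_1 ≅ Z.
  H_2: rank ker ∂_2 − rank ∂_3 = (6 − 6) − 0 = 0, and there is no ∂_3, so H_2 ≅ 0.

(K is a triangulation of the cylinder S^1 x I.)

H_0 = Z,  H_1 = Z,  H_2 = 0.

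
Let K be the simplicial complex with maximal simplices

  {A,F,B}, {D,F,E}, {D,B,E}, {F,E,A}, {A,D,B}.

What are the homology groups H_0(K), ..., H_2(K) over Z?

Fix the vertex order A < B < D < E < F and write every simplex with vertices in increasing order. Then dim K = 2 and the simplices of K are:

  0-simplices (5): A, B, D, E, F
  1-simplices (10): AB, AD, AE, AF, BD, BE, BF, DE, DF, EF
  2-simplices (5): ABD, ABF, AEF, BDE, DEF

so the chain groups are C_0 ≅ Z^5, C_1 ≅ Z^10, C_2 ≅ Z^5.

∂_1: C_1 → C_0 maps an edge to its endpoints' difference, ∂[p,q] = q − p.
This gives a 5×10 integer matrix of rank 4; reducing to Smith normal form yields diagonal entries (1,1,1,1).

Boundary ∂_2: C_2 → C_1 acts by ∂[p,q,r] = [q,r] − [p,r] + [p,q]. For instance
  ∂ABF = BF − AF + AB,
  ∂ABD = BD − AD + AB.
As a 10×5 matrix over Z this has rank 5, with invariant factors (1,1,1,1,1).

From H_k ≅ ker(∂_k) / im(∂_{k+1}) we obtain:

  H_0: rank C_0 − rank ∂_1 = 5 − 4 = 1, and the invariant factors of ∂_1 are all 1, so H_0 = Z.
  H_1: rank ker ∂_1 − rank ∂_2 = (10 − 4) − 5 = 1, and the invariant factors of ∂_2 are all 1, so H_1 = Z.
  H_2: rank ker ∂_2 − rank ∂_3 = (5 − 5) − 0 = 0, and there is no ∂_3, so H_2 = 0.

(K is a triangulation of the Möbius band.)

H_0 ≅ Z,  H_1 ≅ Z,  H_2 = 0.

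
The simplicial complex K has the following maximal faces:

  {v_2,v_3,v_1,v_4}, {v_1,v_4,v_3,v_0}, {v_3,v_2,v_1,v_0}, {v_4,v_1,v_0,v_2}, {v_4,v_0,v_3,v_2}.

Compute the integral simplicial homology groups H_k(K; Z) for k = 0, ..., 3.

We work with the vertex ordering v_0 < v_1 < v_2 < v_3 < v_4. The simplices of K, each written with vertices in increasing order, are:

  0-simplices (5): [v_0], [v_1], [v_2], [v_3], [v_4]
  1-simplices (10): [v_0,v_1], [v_0,v_2], [v_0,v_3], [v_0,v_4], [v_1,v_2], [v_1,v_3], [v_1,v_4], [v_2,v_3], [v_2,v_4], [v_3,v_4]
  2-simplices (10): [v_0,v_1,v_2], [v_0,v_1,v_3], [v_0,v_1,v_4], [v_0,v_2,v_3], [v_0,v_2,v_4], [v_0,v_3,v_4], [v_1,v_2,v_3], [v_1,v_2,v_4], [v_1,v_3,v_4], [v_2,v_3,v_4]
  3-simplices (5): [v_0,v_1,v_2,v_3], [v_0,v_1,v_2,v_4], [v_0,v_1,v_3,v_4], [v_0,v_2,v_3,v_4], [v_1,v_2,v_3,v_4]

so the chain groups are C_0 ≅ Z^5, C_1 ≅ Z^10, C_2 ≅ Z^10, C_3 ≅ Z^5.

The boundary map ∂_1: C_1 → C_0 maps an edge to its endpoints' difference, ∂[p,q] = q − p. For instance
  ∂[v_0,v_4] = [v_4] − [v_0].
This gives a 5×10 integer matrix of rank 4; reducing to Smith normal form yields diagonal entries (1,1,1,1).

∂_2: C_2 → C_1 acts by ∂[p,q,r] = [q,r] − [p,r] + [p,q]. For instance
  ∂[v_2,v_3,v_4] = [v_3,v_4] − [v_2,v_4] + [v_2,v_3],
  ∂[v_0,v_3,v_4] = [v_3,v_4] − [v_0,v_4] + [v_0,v_3].
As a 10×10 matrix over Z this has rank 6, with invariant factors (1,1,1,1,1,1).

Boundary ∂_3: C_3 → C_2 sends each 3-simplex σ to the alternating sum Σ_i (−1)^i (σ with its i-th vertex removed). For instance
  ∂[v_0,v_1,v_2,v_4] = [v_1,v_2,v_4] − [v_0,v_2,v_4] + [v_0,v_1,v_4] − [v_0,v_1,v_2],
  ∂[v_0,v_1,v_2,v_3] = [v_1,v_2,v_3] − [v_0,v_2,v_3] + [v_0,v_1,v_3] − [v_0,v_1,v_2].
The resulting 10×5 matrix has rank 4, and its Smith normal form has invariant factors (1,1,1,1).

Now H_k = ker ∂_k / im ∂_{k+1}, so:

  H_0: rank C_0 − rank ∂_1 = 5 − 4 = 1, and the invariant factors of ∂_1 are all 1, so H_0 = Z.
  H_1: rank ker ∂_1 − rank ∂_2 = (10 − 4) − 6 = 0, and the invariant factors of ∂_2 are all 1, so H_1 = 0.
  H_2: rank ker ∂_2 − rank ∂_3 = (10 − 6) − 4 = 0, and the invariant factors of ∂_3 are all 1, so H_2 = 0.
  H_3: rank ker ∂_3 − rank ∂_4 = (5 − 4) − 0 = 1, and there is no ∂_4, so H_3 = Z.

(K is a triangulation of the 3-sphere S^3.)

H_0 ≅ Z,  H_1 = 0,  H_2 = 0,  H_3 ≅ Z.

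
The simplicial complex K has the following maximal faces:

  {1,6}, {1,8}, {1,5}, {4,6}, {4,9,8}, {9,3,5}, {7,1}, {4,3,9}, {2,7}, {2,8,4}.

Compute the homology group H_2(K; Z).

We work with the vertex ordering 1 < 2 < 3 < 4 < 5 < 6 < 7 < 8 < 9. The simplices of K, each written with vertices in increasing order, are:

  0-simplices (9): [1], [2], [3], [4], [5], [6], [7], [8], [9]
  1-simplices (15): [1,5], [1,6], [1,7], [1,8], [2,4], [2,7], [2,8], [3,4], [3,5], [3,9], [4,6], [4,8], [4,9], [5,9], [8,9]
  2-simplices (4): [2,4,8], [3,4,9], [3,5,9], [4,8,9]

Hence C_0 ≅ Z^9, C_1 ≅ Z^15, C_2 ≅ Z^4.

∂_1: C_1 → C_0 is given by ∂[p,q] = [q] − [p]. For instance
  ∂[2,8] = [8] − [2].
The 9×15 boundary matrix has rank 8 and Smith normal form diag(1,1,1,1,1,1,1,1).

∂_2: C_2 → C_1 sends each 2-simplex [p,q,r] to [q,r] − [p,r] + [p,q]. For instance
  ∂[3,5,9] = [5,9] − [3,9] + [3,5],
  ∂[2,4,8] = [4,8] − [2,8] + [2,4].
The 15×4 boundary matrix has rank 4 and Smith normal form diag(1,1,1,1).

Reading off H_k = ker ∂_k / im ∂_{k+1}:

  H_2: rank ker ∂_2 − rank ∂_3 = (4 − 4) − 0 = 0, and there is no ∂_3, so H_2 = 0.

H_2 ≅ 0.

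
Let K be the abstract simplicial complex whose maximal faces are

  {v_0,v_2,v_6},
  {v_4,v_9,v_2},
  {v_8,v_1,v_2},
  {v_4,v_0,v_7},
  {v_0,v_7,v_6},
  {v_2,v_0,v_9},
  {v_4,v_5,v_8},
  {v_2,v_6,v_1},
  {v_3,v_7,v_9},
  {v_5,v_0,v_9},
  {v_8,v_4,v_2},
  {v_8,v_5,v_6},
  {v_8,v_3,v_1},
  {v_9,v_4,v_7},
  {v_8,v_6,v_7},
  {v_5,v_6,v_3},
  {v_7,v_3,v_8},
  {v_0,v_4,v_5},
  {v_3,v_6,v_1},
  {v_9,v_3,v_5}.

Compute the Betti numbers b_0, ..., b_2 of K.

We work with the vertex ordering v_0 < v_1 < v_2 < v_3 < v_4 < v_5 < v_6 < v_7 < v_8 < v_9. The simplices of K, each written with vertices in increasing order, are:

  0-simplices (10): [v_0], [v_1], [v_2], [v_3], [v_4], [v_5], [v_6], [v_7], [v_8], [v_9]
  1-simplices (30): (30 of them)
  2-simplices (20): (20 of them)

so the chain groups are C_0 ≅ Z^10, C_1 ≅ Z^30, C_2 ≅ Z^20.

∂_1: C_1 → C_0 sends each edge [p,q] (with p < q) to q − p. For instance
  ∂[v_0,v_9] = [v_9] − [v_0].
This gives a 10×30 integer matrix of rank 9; reducing to Smith normal form yields diagonal entries (1,1,1,1,1,1,1,1,1).

The boundary map ∂_2: C_2 → C_1 maps a triangle to the signed sum of its edges. For instance
  ∂[v_1,v_2,v_6] = [v_2,v_6] − [v_1,v_6] + [v_1,v_2],
  ∂[v_6,v_7,v_8] = [v_7,v_8] − [v_6,v_8] + [v_6,v_7].
The resulting 30×20 matrix has rank 20, and its Smith normal form has invariant factors (1,1,1,1,1,1,1,1,1,1,1,1,1,1,1,1,1,1,1,2).

From H_k ≅ ker(∂_k) / im(∂_{k+1}) we obtain:

  H_0: rank C_0 − rank ∂_1 = 10 − 9 = 1, and the invariant factors of ∂_1 are all 1, so H_0 = Z.
  H_1: rank ker ∂_1 − rank ∂_2 = (30 − 9) − 20 = 1, and ∂_2 has invariant factor 2 > 1, so H_1 = Z ⊕ Z/2.
  H_2: rank ker ∂_2 − rank ∂_3 = (20 − 20) − 0 = 0, and there is no ∂_3, so H_2 = 0.

(K is a triangulation of the Klein bottle.)

Hence the Betti numbers are b_0 = 1, b_1 = 1, b_2 = 0.

b_0 = 1, b_1 = 1, b_2 = 0.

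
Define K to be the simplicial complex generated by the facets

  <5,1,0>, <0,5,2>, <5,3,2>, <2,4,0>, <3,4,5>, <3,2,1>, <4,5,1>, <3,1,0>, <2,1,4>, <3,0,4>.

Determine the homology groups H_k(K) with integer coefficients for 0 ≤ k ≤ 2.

Order the vertices as 0 < 1 < 2 < 3 < 4 < 5. Listing each simplex with vertices in this order, K has dimension 2 with simplices:

  0-simplices (6): [0], [1], [2], [3], [4], [5]
  1-simplices (15): [0,1], [0,2], [0,3], [0,4], [0,5], [1,2], [1,3], [1,4], [1,5], [2,3], [2,4], [2,5], [3,4], [3,5], [4,5]
  2-simplices (10): [0,1,3], [0,1,5], [0,2,4], [0,2,5], [0,3,4], [1,2,3], [1,2,4], [1,4,5], [2,3,5], [3,4,5]

so the chain groups are C_0 ≅ Z^6, C_1 ≅ Z^15, C_2 ≅ Z^10.

The boundary map ∂_1: C_1 → C_0 sends each edge [p,q] (with p < q) to q − p. For instance
  ∂[0,3] = [3] − [0].
This gives a 6×15 integer matrix of rank 5; reducing to Smith normal form yields diagonal entries (1,1,1,1,1).

Boundary ∂_2: C_2 → C_1 sends each 2-simplex [p,q,r] to [q,r] − [p,r] + [p,q]. For instance
  ∂[0,1,5] = [1,5] − [0,5] + [0,1],
  ∂[0,2,5] = [2,5] − [0,5] + [0,2].
The resulting 15×10 matrix has rank 10, and its Smith normal form has invariant factors (1,1,1,1,1,1,1,1,1,2).

Reading off H_k = ker ∂_k / im ∂_{k+1}:

  H_0: rank C_0 − rank ∂_1 = 6 − 5 = 1, and the invariant factors of ∂_1 are all 1, so H_0 ≅ Z.
  H_1: rank ker ∂_1 − rank ∂_2 = (15 − 5) − 10 = 0, and ∂_2 has invariant factor 2 > 1, so H_1 ≅ Z/2.
  H_2: rank ker ∂_2 − rank ∂_3 = (10 − 10) − 0 = 0, and there is no ∂_3, so H_2 ≅ 0.

H_0 = Z,  H_1 = Z/2,  H_2 = 0.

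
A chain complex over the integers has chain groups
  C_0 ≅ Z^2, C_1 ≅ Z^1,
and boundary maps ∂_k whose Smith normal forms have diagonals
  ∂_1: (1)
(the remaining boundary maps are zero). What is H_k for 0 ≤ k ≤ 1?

H_0 ≅ Z,  H_1 = 0.

H_0: b_0 = 2 − 0 − 1 = 1; torsion from ∂_1 factors > 1: none. So H_0 ≅ Z.
H_1: b_1 = 1 − 1 − 0 = 0; torsion from ∂_2 factors > 1: none. So H_1 ≅ 0.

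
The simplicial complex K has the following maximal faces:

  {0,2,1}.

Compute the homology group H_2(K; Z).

K has 3 vertices, 3 edges, 1 triangle.
rank ∂_2 = 1, rank ∂_3 = 0 ⇒ b_2 = 1 − 1 − 0 = 0. So H_2 = 0.

H_2 = 0.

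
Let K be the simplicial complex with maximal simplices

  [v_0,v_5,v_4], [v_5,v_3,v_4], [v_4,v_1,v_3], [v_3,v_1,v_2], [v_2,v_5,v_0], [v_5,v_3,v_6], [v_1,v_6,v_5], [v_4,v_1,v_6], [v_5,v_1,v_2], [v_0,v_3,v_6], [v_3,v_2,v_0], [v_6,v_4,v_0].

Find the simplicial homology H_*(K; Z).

Order the vertices as v_0 < v_1 < v_2 < v_3 < v_4 < v_5 < v_6. Listing each simplex with vertices in this order, K has dimension 2 with simplices:

  0-simplices (7): [v_0], [v_1], [v_2], [v_3], [v_4], [v_5], [v_6]
  1-simplices (18): (18 of them)
  2-simplices (12): (12 of them)

so the chain groups are C_0 ≅ Z^7, C_1 ≅ Z^18, C_2 ≅ Z^12.

Boundary ∂_1: C_1 → C_0 maps an edge to its endpoints' difference, ∂[p,q] = q − p.
The resulting 7×18 matrix has rank 6, and its Smith normal form has invariant factors (1,1,1,1,1,1).

∂_2: C_2 → C_1 sends each 2-simplex [p,q,r] to [q,r] − [p,r] + [p,q]. For instance
  ∂[v_1,v_2,v_3] = [v_2,v_3] − [v_1,v_3] + [v_1,v_2],
  ∂[v_0,v_3,v_6] = [v_3,v_6] − [v_0,v_6] + [v_0,v_3].
The 18×12 boundary matrix has rank 12 and Smith normal form diag(1,1,1,1,1,1,1,1,1,1,1,2).

Now H_k = ker ∂_k / im ∂_{k+1}, so:

  H_0: rank C_0 − rank ∂_1 = 7 − 6 = 1, and the invariant factors of ∂_1 are all 1, so H_0 = Z.
  H_1: rank ker ∂_1 − rank ∂_2 = (18 − 6) − 12 = 0, and ∂_2 has invariant factor 2 > 1, so H_1 = Z_2.
  H_2: rank ker ∂_2 − rank ∂_3 = (12 − 12) − 0 = 0, and there is no ∂_3, so H_2 = 0.

As a check, the Euler characteristic is 7 − 18 + 12 = 1, which agrees with 1 − 0 + 0 = 1.

H_0 ≅ Z,  H_1 ≅ Z_2,  H_2 = 0.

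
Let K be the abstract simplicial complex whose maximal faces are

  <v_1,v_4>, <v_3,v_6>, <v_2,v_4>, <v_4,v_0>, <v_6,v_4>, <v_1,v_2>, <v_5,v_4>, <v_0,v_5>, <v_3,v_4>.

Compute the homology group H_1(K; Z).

Order the vertices as v_0 < v_1 < v_2 < v_3 < v_4 < v_5 < v_6. Listing each simplex with vertices in this order, K has dimension 1 with simplices:

  0-simplices (7): [v_0], [v_1], [v_2], [v_3], [v_4], [v_5], [v_6]
  1-simplices (9): [v_0,v_4], [v_0,v_5], [v_1,v_2], [v_1,v_4], [v_2,v_4], [v_3,v_4], [v_3,v_6], [v_4,v_5], [v_4,v_6]

so the chain groups are C_0 ≅ Z^7, C_1 ≅ Z^9.

The boundary map ∂_1: C_1 → C_0 is given by ∂[p,q] = [q] − [p].
As a 7×9 matrix over Z this has rank 6, with invariant factors (1,1,1,1,1,1).

Now H_k = ker ∂_k / im ∂_{k+1}, so:

  H_1: rank ker ∂_1 − rank ∂_2 = (9 − 6) − 0 = 3, and there is no ∂_2, so H_1 ≅ Z^3.

H_1 ≅ Z^3.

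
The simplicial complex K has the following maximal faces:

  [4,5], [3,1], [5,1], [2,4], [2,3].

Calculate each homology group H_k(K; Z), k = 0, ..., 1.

H_0 = Z,  H_1 = Z.

Order the vertices as 1 < 2 < 3 < 4 < 5. Listing each simplex with vertices in this order, K has dimension 1 with simplices:

  0-simplices (5): [1], [2], [3], [4], [5]
  1-simplices (5): [1,3], [1,5], [2,3], [2,4], [4,5]

Hence C_0 ≅ Z^5, C_1 ≅ Z^5.

∂_1: C_1 → C_0 is given by ∂[p,q] = [q] − [p]. For instance
  ∂[1,5] = [5] − [1].
The 5×5 boundary matrix has rank 4 and Smith normal form diag(1,1,1,1).

From H_k ≅ ker(∂_k) / im(∂_{k+1}) we obtain:

  H_0: rank C_0 − rank ∂_1 = 5 − 4 = 1, and the invariant factors of ∂_1 are all 1, so H_0 ≅ Z.
  H_1: rank ker ∂_1 − rank ∂_2 = (5 − 4) − 0 = 1, and there is no ∂_2, so H_1 ≅ Z.

As a check, the Euler characteristic is 5 − 5 = 0, which agrees with 1 − 1 = 0.
(K is a triangulation of the circle S^1.)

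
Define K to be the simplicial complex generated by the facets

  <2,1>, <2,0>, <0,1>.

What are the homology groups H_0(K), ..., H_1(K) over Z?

H_0 ≅ Z,  H_1 ≅ Z.

K has 3 vertices, 3 edges.
rank ∂_0 = 0, rank ∂_1 = 2 ⇒ b_0 = 3 − 0 − 2 = 1; all invariant factors of ∂_1 are 1 so no torsion. So H_0 = Z.
rank ∂_1 = 2, rank ∂_2 = 0 ⇒ b_1 = 3 − 2 − 0 = 1. So H_1 = Z.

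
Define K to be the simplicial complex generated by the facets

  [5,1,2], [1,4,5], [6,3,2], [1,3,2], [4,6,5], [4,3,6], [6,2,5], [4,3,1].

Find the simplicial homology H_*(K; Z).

H_0 = Z,  H_1 = 0,  H_2 = Z.

K has 6 vertices, 12 edges, 8 triangles.
rank ∂_0 = 0, rank ∂_1 = 5 ⇒ b_0 = 6 − 0 − 5 = 1; all invariant factors of ∂_1 are 1 so no torsion. So H_0 ≅ Z.
rank ∂_1 = 5, rank ∂_2 = 7 ⇒ b_1 = 12 − 5 − 7 = 0; all invariant factors of ∂_2 are 1 so no torsion. So H_1 ≅ 0.
rank ∂_2 = 7, rank ∂_3 = 0 ⇒ b_2 = 8 − 7 − 0 = 1. So H_2 ≅ Z.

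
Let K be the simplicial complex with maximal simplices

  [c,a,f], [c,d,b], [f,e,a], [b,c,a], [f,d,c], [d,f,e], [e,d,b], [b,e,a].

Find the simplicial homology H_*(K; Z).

H_0 ≅ Z,  H_1 = 0,  H_2 ≅ Z.

Order the vertices as a < b < c < d < e < f. Listing each simplex with vertices in this order, K has dimension 2 with simplices:

  0-simplices (6): a, b, c, d, e, f
  1-simplices (12): ab, ac, ae, af, bc, bd, be, cd, cf, de, df, ef
  2-simplices (8): abc, abe, acf, aef, bcd, bde, cdf, def

giving chain groups C_0 ≅ Z^6, C_1 ≅ Z^12, C_2 ≅ Z^8.

Boundary ∂_1: C_1 → C_0 maps an edge to its endpoints' difference, ∂[p,q] = q − p. For instance
  ∂be = e − b.
As a 6×12 matrix over Z this has rank 5, with invariant factors (1,1,1,1,1).

The boundary map ∂_2: C_2 → C_1 maps a triangle to the signed sum of its edges. For instance
  ∂cdf = df − cf + cd,
  ∂acf = cf − af + ac.
The resulting 12×8 matrix has rank 7, and its Smith normal form has invariant factors (1,1,1,1,1,1,1).

Reading off H_k = ker ∂_k / im ∂_{k+1}:

  H_0: rank C_0 − rank ∂_1 = 6 − 5 = 1, and the invariant factors of ∂_1 are all 1, so H_0 = Z.
  H_1: rank ker ∂_1 − rank ∂_2 = (12 − 5) − 7 = 0, and the invariant factors of ∂_2 are all 1, so H_1 = 0.
  H_2: rank ker ∂_2 − rank ∂_3 = (8 − 7) − 0 = 1, and there is no ∂_3, so H_2 = Z.

As a check, the Euler characteristic is 6 − 12 + 8 = 2, which agrees with 1 − 0 + 1 = 2.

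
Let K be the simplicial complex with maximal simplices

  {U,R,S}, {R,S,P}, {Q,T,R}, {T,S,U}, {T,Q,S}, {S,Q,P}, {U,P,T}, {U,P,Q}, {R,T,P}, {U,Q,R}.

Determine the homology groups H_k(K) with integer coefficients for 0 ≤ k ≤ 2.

H_0 = Z,  H_1 = Z_2,  H_2 = 0.

Order the vertices as P < Q < R < S < T < U. Listing each simplex with vertices in this order, K has dimension 2 with simplices:

  0-simplices (6): P, Q, R, S, T, U
  1-simplices (15): PQ, PR, PS, PT, PU, QR, QS, QT, QU, RS, RT, RU, ST, SU, TU
  2-simplices (10): PQS, PQU, PRS, PRT, PTU, QRT, QRU, QST, RSU, STU

Hence C_0 ≅ Z^6, C_1 ≅ Z^15, C_2 ≅ Z^10.

∂_1: C_1 → C_0 sends each edge [p,q] (with p < q) to q − p. For instance
  ∂RU = U − R.
The 6×15 boundary matrix has rank 5 and Smith normal form diag(1,1,1,1,1).

∂_2: C_2 → C_1 acts by ∂[p,q,r] = [q,r] − [p,r] + [p,q]. For instance
  ∂QRU = RU − QU + QR,
  ∂QRT = RT − QT + QR.
The 15×10 boundary matrix has rank 10 and Smith normal form diag(1,1,1,1,1,1,1,1,1,2).

Computing H_k = (kernel of ∂_k) / (image of ∂_{k+1}):

  H_0: rank C_0 − rank ∂_1 = 6 − 5 = 1, and the invariant factors of ∂_1 are all 1, so H_0 ≅ Z.
  H_1: rank ker ∂_1 − rank ∂_2 = (15 − 5) − 10 = 0, and ∂_2 has invariant factor 2 > 1, so H_1 ≅ Z_2.
  H_2: rank ker ∂_2 − rank ∂_3 = (10 − 10) − 0 = 0, and there is no ∂_3, so H_2 ≅ 0.

(K is a triangulation of the real projective plane RP^2.)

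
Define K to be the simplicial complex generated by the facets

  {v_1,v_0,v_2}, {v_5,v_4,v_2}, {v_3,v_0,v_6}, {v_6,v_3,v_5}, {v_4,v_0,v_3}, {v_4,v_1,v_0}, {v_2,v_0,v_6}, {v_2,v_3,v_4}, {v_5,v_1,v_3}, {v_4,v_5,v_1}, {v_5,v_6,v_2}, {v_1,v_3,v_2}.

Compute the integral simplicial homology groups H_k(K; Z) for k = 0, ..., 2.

K has 7 vertices, 18 edges, 12 triangles.
rank ∂_0 = 0, rank ∂_1 = 6 ⇒ b_0 = 7 − 0 − 6 = 1; all invariant factors of ∂_1 are 1 so no torsion. So H_0 = Z.
rank ∂_1 = 6, rank ∂_2 = 12 ⇒ b_1 = 18 − 6 − 12 = 0; ∂_2 has invariant factor(s) [2] giving torsion. So H_1 = Z/2Z.
rank ∂_2 = 12, rank ∂_3 = 0 ⇒ b_2 = 12 − 12 − 0 = 0. So H_2 = 0.

H_0 = Z,  H_1 = Z/2Z,  H_2 = 0.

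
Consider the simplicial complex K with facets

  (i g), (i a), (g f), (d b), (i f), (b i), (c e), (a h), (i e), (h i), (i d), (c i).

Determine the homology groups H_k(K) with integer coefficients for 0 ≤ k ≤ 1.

We work with the vertex ordering a < b < c < d < e < f < g < h < i. The simplices of K, each written with vertices in increasing order, are:

  0-simplices (9): a, b, c, d, e, f, g, h, i
  1-simplices (12): ah, ai, bd, bi, ce, ci, di, ei, fg, fi, gi, hi

giving chain groups C_0 ≅ Z^9, C_1 ≅ Z^12.

∂_1: C_1 → C_0 is given by ∂[p,q] = [q] − [p]. For instance
  ∂ei = i − e.
The resulting 9×12 matrix has rank 8, and its Smith normal form has invariant factors (1,1,1,1,1,1,1,1).

From H_k ≅ ker(∂_k) / im(∂_{k+1}) we obtain:

  H_0: rank C_0 − rank ∂_1 = 9 − 8 = 1, and the invariant factors of ∂_1 are all 1, so H_0 ≅ Z.
  H_1: rank ker ∂_1 − rank ∂_2 = (12 − 8) − 0 = 4, and there is no ∂_2, so H_1 ≅ Z^4.

H_0 ≅ Z,  H_1 ≅ Z^4.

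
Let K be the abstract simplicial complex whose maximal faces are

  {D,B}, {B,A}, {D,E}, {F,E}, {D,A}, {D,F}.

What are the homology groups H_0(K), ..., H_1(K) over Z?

Take the total order A < B < D < E < F on the vertex set. Then K (dimension 1) consists of the simplices:

  0-simplices (5): A, B, D, E, F
  1-simplices (6): AB, AD, BD, DE, DF, EF

Hence C_0 ≅ Z^5, C_1 ≅ Z^6.

∂_1: C_1 → C_0 is given by ∂[p,q] = [q] − [p]. For instance
  ∂DF = F − D.
As a 5×6 matrix over Z this has rank 4, with invariant factors (1,1,1,1).

Now H_k = ker ∂_k / im ∂_{k+1}, so:

  H_0: rank C_0 − rank ∂_1 = 5 − 4 = 1, and the invariant factors of ∂_1 are all 1, so H_0 ≅ Z.
  H_1: rank ker ∂_1 − rank ∂_2 = (6 − 4) − 0 = 2, and there is no ∂_2, so H_1 ≅ Z^2.

H_0 ≅ Z,  H_1 ≅ Z^2.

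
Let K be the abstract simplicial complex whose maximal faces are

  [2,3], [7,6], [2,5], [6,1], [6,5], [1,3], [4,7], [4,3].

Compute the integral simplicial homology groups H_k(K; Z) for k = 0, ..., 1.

H_0 = Z,  H_1 = Z^2.

Order the vertices as 1 < 2 < 3 < 4 < 5 < 6 < 7. Listing each simplex with vertices in this order, K has dimension 1 with simplices:

  0-simplices (7): [1], [2], [3], [4], [5], [6], [7]
  1-simplices (8): [1,3], [1,6], [2,3], [2,5], [3,4], [4,7], [5,6], [6,7]

Hence C_0 ≅ Z^7, C_1 ≅ Z^8.

∂_1: C_1 → C_0 maps an edge to its endpoints' difference, ∂[p,q] = q − p. For instance
  ∂[1,3] = [3] − [1].
The resulting 7×8 matrix has rank 6, and its Smith normal form has invariant factors (1,1,1,1,1,1).

Computing H_k = (kernel of ∂_k) / (image of ∂_{k+1}):

  H_0: rank C_0 − rank ∂_1 = 7 − 6 = 1, and the invariant factors of ∂_1 are all 1, so H_0 = Z.
  H_1: rank ker ∂_1 − rank ∂_2 = (8 − 6) − 0 = 2, and there is no ∂_2, so H_1 = Z^2.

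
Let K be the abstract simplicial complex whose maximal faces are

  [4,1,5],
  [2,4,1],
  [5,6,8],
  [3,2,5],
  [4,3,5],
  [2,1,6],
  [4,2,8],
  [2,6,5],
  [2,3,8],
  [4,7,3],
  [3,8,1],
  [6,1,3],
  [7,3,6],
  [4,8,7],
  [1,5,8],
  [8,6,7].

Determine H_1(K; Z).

Take the total order 1 < 2 < 3 < 4 < 5 < 6 < 7 < 8 on the vertex set. Then K (dimension 2) consists of the simplices:

  0-simplices (8): [1], [2], [3], [4], [5], [6], [7], [8]
  1-simplices (24): (24 of them)
  2-simplices (16): [1,2,4], [1,2,6], [1,3,6], [1,3,8], [1,4,5], [1,5,8], [2,3,5], [2,3,8], [2,4,8], [2,5,6], [3,4,5], [3,4,7], [3,6,7], [4,7,8], [5,6,8], [6,7,8]

giving chain groups C_0 ≅ Z^8, C_1 ≅ Z^24, C_2 ≅ Z^16.

∂_1: C_1 → C_0 sends each edge [p,q] (with p < q) to q − p. For instance
  ∂[1,8] = [8] − [1].
This gives a 8×24 integer matrix of rank 7; reducing to Smith normal form yields diagonal entries (1,1,1,1,1,1,1).

Boundary ∂_2: C_2 → C_1 maps a triangle to the signed sum of its edges. For instance
  ∂[2,5,6] = [5,6] − [2,6] + [2,5],
  ∂[5,6,8] = [6,8] − [5,8] + [5,6].
The resulting 24×16 matrix has rank 15, and its Smith normal form has invariant factors (1,1,1,1,1,1,1,1,1,1,1,1,1,1,1).

Reading off H_k = ker ∂_k / im ∂_{k+1}:

  H_1: rank ker ∂_1 − rank ∂_2 = (24 − 7) − 15 = 2, and the invariant factors of ∂_2 are all 1, so H_1 = Z^2.

H_1 ≅ Z^2.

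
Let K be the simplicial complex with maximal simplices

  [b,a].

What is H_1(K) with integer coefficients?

H_1 ≅ 0.

K has 2 vertices, 1 edge.
rank ∂_1 = 1, rank ∂_2 = 0 ⇒ b_1 = 1 − 1 − 0 = 0. So H_1 = 0.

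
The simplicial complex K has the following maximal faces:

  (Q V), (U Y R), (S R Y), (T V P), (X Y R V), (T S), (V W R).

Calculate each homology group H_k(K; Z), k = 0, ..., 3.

Take the total order P < Q < R < S < T < U < V < W < X < Y on the vertex set. Then K (dimension 3) consists of the simplices:

  0-simplices (10): P, Q, R, S, T, U, V, W, X, Y
  1-simplices (17): PT, PV, QV, RS, RU, RV, RW, RX, RY, ST, SY, TV, UY, VW, VX, VY, XY
  2-simplices (8): PTV, RSY, RUY, RVW, RVX, RVY, RXY, VXY
  3-simplices (1): RVXY

giving chain groups C_0 ≅ Z^10, C_1 ≅ Z^17, C_2 ≅ Z^8, C_3 ≅ Z^1.

∂_1: C_1 → C_0 maps an edge to its endpoints' difference, ∂[p,q] = q − p.
This gives a 10×17 integer matrix of rank 9; reducing to Smith normal form yields diagonal entries (1,1,1,1,1,1,1,1,1).

∂_2: C_2 → C_1 acts by ∂[p,q,r] = [q,r] − [p,r] + [p,q]. For instance
  ∂RSY = SY − RY + RS,
  ∂RVW = VW − RW + RV.
The resulting 17×8 matrix has rank 7, and its Smith normal form has invariant factors (1,1,1,1,1,1,1).

The boundary map ∂_3: C_3 → C_2 sends each 3-simplex σ to the alternating sum Σ_i (−1)^i (σ with its i-th vertex removed). For instance
  ∂RVXY = VXY − RXY + RVY − RVX.
As a 8×1 matrix over Z this has rank 1, with invariant factors (1).

Computing H_k = (kernel of ∂_k) / (image of ∂_{k+1}):

  H_0: rank C_0 − rank ∂_1 = 10 − 9 = 1, and the invariant factors of ∂_1 are all 1, so H_0 = Z.
  H_1: rank ker ∂_1 − rank ∂_2 = (17 − 9) − 7 = 1, and the invariant factors of ∂_2 are all 1, so H_1 = Z.
  H_2: rank ker ∂_2 − rank ∂_3 = (8 − 7) − 1 = 0, and the invariant factors of ∂_3 are all 1, so H_2 = 0.
  H_3: rank ker ∂_3 − rank ∂_4 = (1 − 1) − 0 = 0, and there is no ∂_4, so H_3 = 0.

H_0 ≅ Z,  H_1 ≅ Z,  H_2 = 0,  H_3 = 0.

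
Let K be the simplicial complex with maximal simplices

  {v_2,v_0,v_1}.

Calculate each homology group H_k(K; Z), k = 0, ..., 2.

We work with the vertex ordering v_0 < v_1 < v_2. The simplices of K, each written with vertices in increasing order, are:

  0-simplices (3): [v_0], [v_1], [v_2]
  1-simplices (3): [v_0,v_1], [v_0,v_2], [v_1,v_2]
  2-simplices (1): [v_0,v_1,v_2]

so the chain groups are C_0 ≅ Z^3, C_1 ≅ Z^3, C_2 ≅ Z^1.

The boundary map ∂_1: C_1 → C_0 maps an edge to its endpoints' difference, ∂[p,q] = q − p.
This gives a 3×3 integer matrix of rank 2; reducing to Smith normal form yields diagonal entries (1,1).

The boundary map ∂_2: C_2 → C_1 acts by ∂[p,q,r] = [q,r] − [p,r] + [p,q]. For instance
  ∂[v_0,v_1,v_2] = [v_1,v_2] − [v_0,v_2] + [v_0,v_1].
As a 3×1 matrix over Z this has rank 1, with invariant factors (1).

Now H_k = ker ∂_k / im ∂_{k+1}, so:

  H_0: rank C_0 − rank ∂_1 = 3 − 2 = 1, and the invariant factors of ∂_1 are all 1, so H_0 ≅ Z.
  H_1: rank ker ∂_1 − rank ∂_2 = (3 − 2) − 1 = 0, and the invariant factors of ∂_2 are all 1, so H_1 ≅ 0.
  H_2: rank ker ∂_2 − rank ∂_3 = (1 − 1) − 0 = 0, and there is no ∂_3, so H_2 ≅ 0.

H_0 ≅ Z,  H_1 = 0,  H_2 = 0.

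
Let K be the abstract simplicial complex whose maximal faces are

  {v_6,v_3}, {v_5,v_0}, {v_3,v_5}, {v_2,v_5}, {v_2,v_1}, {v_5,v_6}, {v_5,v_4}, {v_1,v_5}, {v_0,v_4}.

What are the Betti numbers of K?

b_0 = 1, b_1 = 3.

K has 7 vertices, 9 edges.
rank ∂_0 = 0, rank ∂_1 = 6 ⇒ b_0 = 7 − 0 − 6 = 1; all invariant factors of ∂_1 are 1 so no torsion. So H_0 ≅ Z.
rank ∂_1 = 6, rank ∂_2 = 0 ⇒ b_1 = 9 − 6 − 0 = 3. So H_1 ≅ Z^3.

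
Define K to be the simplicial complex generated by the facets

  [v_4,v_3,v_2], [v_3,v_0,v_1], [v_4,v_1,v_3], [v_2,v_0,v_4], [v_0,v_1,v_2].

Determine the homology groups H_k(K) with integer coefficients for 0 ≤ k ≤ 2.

Take the total order v_0 < v_1 < v_2 < v_3 < v_4 on the vertex set. Then K (dimension 2) consists of the simplices:

  0-simplices (5): [v_0], [v_1], [v_2], [v_3], [v_4]
  1-simplices (10): [v_0,v_1], [v_0,v_2], [v_0,v_3], [v_0,v_4], [v_1,v_2], [v_1,v_3], [v_1,v_4], [v_2,v_3], [v_2,v_4], [v_3,v_4]
  2-simplices (5): [v_0,v_1,v_2], [v_0,v_1,v_3], [v_0,v_2,v_4], [v_1,v_3,v_4], [v_2,v_3,v_4]

so the chain groups are C_0 ≅ Z^5, C_1 ≅ Z^10, C_2 ≅ Z^5.

The boundary map ∂_1: C_1 → C_0 maps an edge to its endpoints' difference, ∂[p,q] = q − p. For instance
  ∂[v_3,v_4] = [v_4] − [v_3].
As a 5×10 matrix over Z this has rank 4, with invariant factors (1,1,1,1).

Boundary ∂_2: C_2 → C_1 sends each 2-simplex [p,q,r] to [q,r] − [p,r] + [p,q]. For instance
  ∂[v_0,v_1,v_2] = [v_1,v_2] − [v_0,v_2] + [v_0,v_1],
  ∂[v_0,v_1,v_3] = [v_1,v_3] − [v_0,v_3] + [v_0,v_1].
As a 10×5 matrix over Z this has rank 5, with invariant factors (1,1,1,1,1).

Computing H_k = (kernel of ∂_k) / (image of ∂_{k+1}):

  H_0: rank C_0 − rank ∂_1 = 5 − 4 = 1, and the invariant factors of ∂_1 are all 1, so H_0 = Z.
  H_1: rank ker ∂_1 − rank ∂_2 = (10 − 4) − 5 = 1, and the invariant factors of ∂_2 are all 1, so H_1 = Z.
  H_2: rank ker ∂_2 − rank ∂_3 = (5 − 5) − 0 = 0, and there is no ∂_3, so H_2 = 0.

(K is a triangulation of the Möbius band.)

H_0 ≅ Z,  H_1 ≅ Z,  H_2 = 0.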